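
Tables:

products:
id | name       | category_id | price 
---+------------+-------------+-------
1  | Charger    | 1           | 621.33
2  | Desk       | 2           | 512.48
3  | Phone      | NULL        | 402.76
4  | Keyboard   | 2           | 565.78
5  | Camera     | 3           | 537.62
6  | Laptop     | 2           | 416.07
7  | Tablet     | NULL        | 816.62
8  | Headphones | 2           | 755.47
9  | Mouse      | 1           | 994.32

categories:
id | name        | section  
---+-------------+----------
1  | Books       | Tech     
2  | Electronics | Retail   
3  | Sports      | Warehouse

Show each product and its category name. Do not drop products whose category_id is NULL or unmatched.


LEFT JOIN keeps every row from products (the left table); where category_id has no match in categories, the category columns become NULL. Walk through each product:
  - product 1 (Charger): category_id=1 -> matches Books
  - product 2 (Desk): category_id=2 -> matches Electronics
  - product 3 (Phone): category_id=NULL, no match -> kept with NULL
  - product 4 (Keyboard): category_id=2 -> matches Electronics
  - product 5 (Camera): category_id=3 -> matches Sports
  - product 6 (Laptop): category_id=2 -> matches Electronics
  - product 7 (Tablet): category_id=NULL, no match -> kept with NULL
  - product 8 (Headphones): category_id=2 -> matches Electronics
  - product 9 (Mouse): category_id=1 -> matches Books
All 9 rows appear; 2 have NULL category.

SQL:
SELECT a.name, b.name AS category
FROM products a
LEFT JOIN categories b ON a.category_id = b.id

Result:
name       | category   
-----------+------------
Charger    | Books      
Desk       | Electronics
Phone      | NULL       
Keyboard   | Electronics
Camera     | Sports     
Laptop     | Electronics
Tablet     | NULL       
Headphones | Electronics
Mouse      | Books      


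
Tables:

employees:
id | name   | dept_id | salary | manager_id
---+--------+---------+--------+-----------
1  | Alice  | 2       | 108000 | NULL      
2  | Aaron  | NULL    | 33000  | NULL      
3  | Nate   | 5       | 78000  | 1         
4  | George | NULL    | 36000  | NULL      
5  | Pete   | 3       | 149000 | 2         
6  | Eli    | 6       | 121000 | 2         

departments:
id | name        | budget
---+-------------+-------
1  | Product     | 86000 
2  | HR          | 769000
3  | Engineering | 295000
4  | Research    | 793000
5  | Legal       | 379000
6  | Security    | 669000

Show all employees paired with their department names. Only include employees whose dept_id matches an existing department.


INNER JOIN keeps only employees rows whose dept_id matches an id in departments. Walk through each employee:
  - employee 1 (Alice): dept_id=2 -> matches HR
  - employee 2 (Aaron): dept_id=NULL, no match -> dropped
  - employee 3 (Nate): dept_id=5 -> matches Legal
  - employee 4 (George): dept_id=NULL, no match -> dropped
  - employee 5 (Pete): dept_id=3 -> matches Engineering
  - employee 6 (Eli): dept_id=6 -> matches Security
So 2 of 6 rows are dropped.

SQL:
SELECT a.name, b.name AS department
FROM employees a
INNER JOIN departments b ON a.dept_id = b.id

Result:
name  | department 
------+------------
Alice | HR         
Nate  | Legal      
Pete  | Engineering
Eli   | Security   


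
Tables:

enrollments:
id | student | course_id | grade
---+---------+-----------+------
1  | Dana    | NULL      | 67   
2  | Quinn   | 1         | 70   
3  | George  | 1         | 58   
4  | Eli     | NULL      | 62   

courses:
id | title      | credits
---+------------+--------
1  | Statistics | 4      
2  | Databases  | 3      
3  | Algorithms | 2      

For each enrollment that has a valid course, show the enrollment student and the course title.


INNER JOIN keeps only enrollments rows whose course_id matches an id in courses. Walk through each enrollment:
  - enrollment 1 (Dana): course_id=NULL, no match -> dropped
  - enrollment 2 (Quinn): course_id=1 -> matches Statistics
  - enrollment 3 (George): course_id=1 -> matches Statistics
  - enrollment 4 (Eli): course_id=NULL, no match -> dropped
So 2 of 4 rows are dropped.

SQL:
SELECT a.student, b.title AS course
FROM enrollments a
INNER JOIN courses b ON a.course_id = b.id

Result:
student | course    
--------+-----------
Quinn   | Statistics
George  | Statistics


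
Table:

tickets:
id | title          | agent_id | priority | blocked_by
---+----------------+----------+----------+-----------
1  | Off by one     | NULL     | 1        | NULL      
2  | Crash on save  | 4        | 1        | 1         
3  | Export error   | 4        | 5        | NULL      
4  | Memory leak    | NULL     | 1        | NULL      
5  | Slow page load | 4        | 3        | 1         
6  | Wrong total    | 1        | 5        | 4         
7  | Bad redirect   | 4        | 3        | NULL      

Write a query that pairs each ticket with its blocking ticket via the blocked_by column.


This is a self-join: tickets is joined to a second copy of itself, matching each row's blocked_by to another row's id. Use LEFT JOIN so rows with blocked_by=NULL are kept.
  - ticket 1 (Off by one): blocked_by=NULL -> NULL
  - ticket 2 (Crash on save): blocked_by=1 -> Off by one
  - ticket 3 (Export error): blocked_by=NULL -> NULL
  - ticket 4 (Memory leak): blocked_by=NULL -> NULL
  - ticket 5 (Slow page load): blocked_by=1 -> Off by one
  - ticket 6 (Wrong total): blocked_by=4 -> Memory leak
  - ticket 7 (Bad redirect): blocked_by=NULL -> NULL

SQL:
SELECT a.title AS item, b.title AS blocked_by
FROM tickets a
LEFT JOIN tickets b ON a.blocked_by = b.id

Result:
item           | blocked_by 
---------------+------------
Off by one     | NULL       
Crash on save  | Off by one 
Export error   | NULL       
Memory leak    | NULL       
Slow page load | Off by one 
Wrong total    | Memory leak
Bad redirect   | NULL       


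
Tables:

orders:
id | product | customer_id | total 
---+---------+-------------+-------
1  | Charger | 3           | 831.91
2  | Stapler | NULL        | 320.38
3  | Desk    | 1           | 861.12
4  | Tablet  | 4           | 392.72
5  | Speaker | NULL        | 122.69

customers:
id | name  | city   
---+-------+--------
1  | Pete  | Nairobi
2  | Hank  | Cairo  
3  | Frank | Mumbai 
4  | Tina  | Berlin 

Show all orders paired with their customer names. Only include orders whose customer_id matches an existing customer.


INNER JOIN keeps only orders rows whose customer_id matches an id in customers. Walk through each order:
  - order 1 (Charger): customer_id=3 -> matches Frank
  - order 2 (Stapler): customer_id=NULL, no match -> dropped
  - order 3 (Desk): customer_id=1 -> matches Pete
  - order 4 (Tablet): customer_id=4 -> matches Tina
  - order 5 (Speaker): customer_id=NULL, no match -> dropped
So 2 of 5 rows are dropped.

SQL:
SELECT a.product, b.name AS customer
FROM orders a
INNER JOIN customers b ON a.customer_id = b.id

Result:
product | customer
--------+---------
Charger | Frank   
Desk    | Pete    
Tablet  | Tina    


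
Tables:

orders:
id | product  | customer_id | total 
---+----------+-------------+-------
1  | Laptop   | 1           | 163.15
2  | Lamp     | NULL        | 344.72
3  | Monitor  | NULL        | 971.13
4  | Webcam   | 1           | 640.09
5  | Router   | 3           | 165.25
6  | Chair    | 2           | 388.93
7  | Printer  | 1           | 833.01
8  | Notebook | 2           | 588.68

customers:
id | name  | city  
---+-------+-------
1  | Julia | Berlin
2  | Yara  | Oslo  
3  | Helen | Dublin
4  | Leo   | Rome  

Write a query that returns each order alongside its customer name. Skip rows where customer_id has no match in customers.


INNER JOIN keeps only orders rows whose customer_id matches an id in customers. Walk through each order:
  - order 1 (Laptop): customer_id=1 -> matches Julia
  - order 2 (Lamp): customer_id=NULL, no match -> dropped
  - order 3 (Monitor): customer_id=NULL, no match -> dropped
  - order 4 (Webcam): customer_id=1 -> matches Julia
  - order 5 (Router): customer_id=3 -> matches Helen
  - order 6 (Chair): customer_id=2 -> matches Yara
  - order 7 (Printer): customer_id=1 -> matches Julia
  - order 8 (Notebook): customer_id=2 -> matches Yara
So 2 of 8 rows are dropped.

SQL:
SELECT a.product, b.name AS customer
FROM orders a
INNER JOIN customers b ON a.customer_id = b.id

Result:
product  | customer
---------+---------
Laptop   | Julia   
Webcam   | Julia   
Router   | Helen   
Chair    | Yara    
Printer  | Julia   
Notebook | Yara    


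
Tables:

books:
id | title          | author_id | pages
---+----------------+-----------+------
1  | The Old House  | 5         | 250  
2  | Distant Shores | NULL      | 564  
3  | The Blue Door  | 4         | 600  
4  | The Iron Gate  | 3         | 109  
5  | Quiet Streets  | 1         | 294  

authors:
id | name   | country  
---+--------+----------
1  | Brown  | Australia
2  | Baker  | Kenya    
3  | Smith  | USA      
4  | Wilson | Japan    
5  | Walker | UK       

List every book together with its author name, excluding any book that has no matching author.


INNER JOIN keeps only books rows whose author_id matches an id in authors. Walk through each book:
  - book 1 (The Old House): author_id=5 -> matches Walker
  - book 2 (Distant Shores): author_id=NULL, no match -> dropped
  - book 3 (The Blue Door): author_id=4 -> matches Wilson
  - book 4 (The Iron Gate): author_id=3 -> matches Smith
  - book 5 (Quiet Streets): author_id=1 -> matches Brown
So 1 of 5 rows is dropped.

SQL:
SELECT a.title, b.name AS author
FROM books a
INNER JOIN authors b ON a.author_id = b.id

Result:
title         | author
--------------+-------
The Old House | Walker
The Blue Door | Wilson
The Iron Gate | Smith 
Quiet Streets | Brown 


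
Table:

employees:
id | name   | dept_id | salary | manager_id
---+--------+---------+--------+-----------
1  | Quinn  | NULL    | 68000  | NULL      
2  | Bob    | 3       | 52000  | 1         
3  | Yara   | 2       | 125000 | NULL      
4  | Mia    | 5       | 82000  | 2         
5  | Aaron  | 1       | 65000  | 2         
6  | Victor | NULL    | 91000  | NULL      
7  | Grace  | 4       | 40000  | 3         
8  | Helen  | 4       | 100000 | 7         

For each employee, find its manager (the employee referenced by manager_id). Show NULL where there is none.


This is a self-join: employees is joined to a second copy of itself, matching each row's manager_id to another row's id. Use LEFT JOIN so rows with manager_id=NULL are kept.
  - employee 1 (Quinn): manager_id=NULL -> NULL
  - employee 2 (Bob): manager_id=1 -> Quinn
  - employee 3 (Yara): manager_id=NULL -> NULL
  - employee 4 (Mia): manager_id=2 -> Bob
  - employee 5 (Aaron): manager_id=2 -> Bob
  - employee 6 (Victor): manager_id=NULL -> NULL
  - employee 7 (Grace): manager_id=3 -> Yara
  - employee 8 (Helen): manager_id=7 -> Grace

SQL:
SELECT a.name AS item, b.name AS manager
FROM employees a
LEFT JOIN employees b ON a.manager_id = b.id

Result:
item   | manager
-------+--------
Quinn  | NULL   
Bob    | Quinn  
Yara   | NULL   
Mia    | Bob    
Aaron  | Bob    
Victor | NULL   
Grace  | Yara   
Helen  | Grace  


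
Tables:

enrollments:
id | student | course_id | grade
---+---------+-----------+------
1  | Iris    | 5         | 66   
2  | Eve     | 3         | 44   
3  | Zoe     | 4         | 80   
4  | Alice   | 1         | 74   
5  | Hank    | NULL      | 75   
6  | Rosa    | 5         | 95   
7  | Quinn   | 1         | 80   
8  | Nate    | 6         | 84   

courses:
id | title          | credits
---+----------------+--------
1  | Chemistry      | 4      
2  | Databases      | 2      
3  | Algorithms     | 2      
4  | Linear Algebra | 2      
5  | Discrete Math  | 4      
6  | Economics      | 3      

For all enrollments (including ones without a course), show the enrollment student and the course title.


LEFT JOIN keeps every row from enrollments (the left table); where course_id has no match in courses, the course columns become NULL. Walk through each enrollment:
  - enrollment 1 (Iris): course_id=5 -> matches Discrete Math
  - enrollment 2 (Eve): course_id=3 -> matches Algorithms
  - enrollment 3 (Zoe): course_id=4 -> matches Linear Algebra
  - enrollment 4 (Alice): course_id=1 -> matches Chemistry
  - enrollment 5 (Hank): course_id=NULL, no match -> kept with NULL
  - enrollment 6 (Rosa): course_id=5 -> matches Discrete Math
  - enrollment 7 (Quinn): course_id=1 -> matches Chemistry
  - enrollment 8 (Nate): course_id=6 -> matches Economics
All 8 rows appear; 1 has NULL course.

SQL:
SELECT a.student, b.title AS course
FROM enrollments a
LEFT JOIN courses b ON a.course_id = b.id

Result:
student | course        
--------+---------------
Iris    | Discrete Math 
Eve     | Algorithms    
Zoe     | Linear Algebra
Alice   | Chemistry     
Hank    | NULL          
Rosa    | Discrete Math 
Quinn   | Chemistry     
Nate    | Economics     


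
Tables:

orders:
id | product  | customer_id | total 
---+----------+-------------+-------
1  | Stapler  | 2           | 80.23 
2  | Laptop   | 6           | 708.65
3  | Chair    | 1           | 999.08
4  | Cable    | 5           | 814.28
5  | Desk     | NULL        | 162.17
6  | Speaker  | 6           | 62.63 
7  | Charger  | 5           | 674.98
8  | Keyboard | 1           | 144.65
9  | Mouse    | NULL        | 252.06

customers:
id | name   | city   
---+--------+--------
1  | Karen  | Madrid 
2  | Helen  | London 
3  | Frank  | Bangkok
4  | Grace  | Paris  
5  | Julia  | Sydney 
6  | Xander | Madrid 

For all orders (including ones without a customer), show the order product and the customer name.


LEFT JOIN keeps every row from orders (the left table); where customer_id has no match in customers, the customer columns become NULL. Walk through each order:
  - order 1 (Stapler): customer_id=2 -> matches Helen
  - order 2 (Laptop): customer_id=6 -> matches Xander
  - order 3 (Chair): customer_id=1 -> matches Karen
  - order 4 (Cable): customer_id=5 -> matches Julia
  - order 5 (Desk): customer_id=NULL, no match -> kept with NULL
  - order 6 (Speaker): customer_id=6 -> matches Xander
  - order 7 (Charger): customer_id=5 -> matches Julia
  - order 8 (Keyboard): customer_id=1 -> matches Karen
  - order 9 (Mouse): customer_id=NULL, no match -> kept with NULL
All 9 rows appear; 2 have NULL customer.

SQL:
SELECT a.product, b.name AS customer
FROM orders a
LEFT JOIN customers b ON a.customer_id = b.id

Result:
product  | customer
---------+---------
Stapler  | Helen   
Laptop   | Xander  
Chair    | Karen   
Cable    | Julia   
Desk     | NULL    
Speaker  | Xander  
Charger  | Julia   
Keyboard | Karen   
Mouse    | NULL    


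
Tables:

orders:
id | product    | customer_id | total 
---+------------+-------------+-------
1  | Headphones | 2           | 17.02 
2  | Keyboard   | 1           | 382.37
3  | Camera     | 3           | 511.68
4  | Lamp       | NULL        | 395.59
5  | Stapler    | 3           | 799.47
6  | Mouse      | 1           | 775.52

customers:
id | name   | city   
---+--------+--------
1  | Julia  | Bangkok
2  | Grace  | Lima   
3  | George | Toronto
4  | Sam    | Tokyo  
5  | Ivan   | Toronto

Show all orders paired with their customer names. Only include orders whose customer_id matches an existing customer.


INNER JOIN keeps only orders rows whose customer_id matches an id in customers. Walk through each order:
  - order 1 (Headphones): customer_id=2 -> matches Grace
  - order 2 (Keyboard): customer_id=1 -> matches Julia
  - order 3 (Camera): customer_id=3 -> matches George
  - order 4 (Lamp): customer_id=NULL, no match -> dropped
  - order 5 (Stapler): customer_id=3 -> matches George
  - order 6 (Mouse): customer_id=1 -> matches Julia
So 1 of 6 rows is dropped.

SQL:
SELECT a.product, b.name AS customer
FROM orders a
INNER JOIN customers b ON a.customer_id = b.id

Result:
product    | customer
-----------+---------
Headphones | Grace   
Keyboard   | Julia   
Camera     | George  
Stapler    | George  
Mouse      | Julia   


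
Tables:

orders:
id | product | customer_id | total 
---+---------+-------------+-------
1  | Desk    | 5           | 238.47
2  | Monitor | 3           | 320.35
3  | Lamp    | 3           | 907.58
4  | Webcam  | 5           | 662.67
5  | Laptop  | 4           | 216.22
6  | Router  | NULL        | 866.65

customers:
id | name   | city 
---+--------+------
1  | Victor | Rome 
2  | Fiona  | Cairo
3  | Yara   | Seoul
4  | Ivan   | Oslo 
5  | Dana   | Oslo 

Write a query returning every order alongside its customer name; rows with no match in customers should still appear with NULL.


LEFT JOIN keeps every row from orders (the left table); where customer_id has no match in customers, the customer columns become NULL. Walk through each order:
  - order 1 (Desk): customer_id=5 -> matches Dana
  - order 2 (Monitor): customer_id=3 -> matches Yara
  - order 3 (Lamp): customer_id=3 -> matches Yara
  - order 4 (Webcam): customer_id=5 -> matches Dana
  - order 5 (Laptop): customer_id=4 -> matches Ivan
  - order 6 (Router): customer_id=NULL, no match -> kept with NULL
All 6 rows appear; 1 has NULL customer.

SQL:
SELECT a.product, b.name AS customer
FROM orders a
LEFT JOIN customers b ON a.customer_id = b.id

Result:
product | customer
--------+---------
Desk    | Dana    
Monitor | Yara    
Lamp    | Yara    
Webcam  | Dana    
Laptop  | Ivan    
Router  | NULL    


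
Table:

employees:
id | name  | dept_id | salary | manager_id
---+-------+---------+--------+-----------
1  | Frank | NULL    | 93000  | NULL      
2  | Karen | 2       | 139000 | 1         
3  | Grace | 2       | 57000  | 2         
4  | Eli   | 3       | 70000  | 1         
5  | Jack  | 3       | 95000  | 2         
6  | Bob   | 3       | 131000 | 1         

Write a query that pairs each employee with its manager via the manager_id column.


This is a self-join: employees is joined to a second copy of itself, matching each row's manager_id to another row's id. Use LEFT JOIN so rows with manager_id=NULL are kept.
  - employee 1 (Frank): manager_id=NULL -> NULL
  - employee 2 (Karen): manager_id=1 -> Frank
  - employee 3 (Grace): manager_id=2 -> Karen
  - employee 4 (Eli): manager_id=1 -> Frank
  - employee 5 (Jack): manager_id=2 -> Karen
  - employee 6 (Bob): manager_id=1 -> Frank

SQL:
SELECT a.name AS item, b.name AS manager
FROM employees a
LEFT JOIN employees b ON a.manager_id = b.id

Result:
item  | manager
------+--------
Frank | NULL   
Karen | Frank  
Grace | Karen  
Eli   | Frank  
Jack  | Karen  
Bob   | Frank  


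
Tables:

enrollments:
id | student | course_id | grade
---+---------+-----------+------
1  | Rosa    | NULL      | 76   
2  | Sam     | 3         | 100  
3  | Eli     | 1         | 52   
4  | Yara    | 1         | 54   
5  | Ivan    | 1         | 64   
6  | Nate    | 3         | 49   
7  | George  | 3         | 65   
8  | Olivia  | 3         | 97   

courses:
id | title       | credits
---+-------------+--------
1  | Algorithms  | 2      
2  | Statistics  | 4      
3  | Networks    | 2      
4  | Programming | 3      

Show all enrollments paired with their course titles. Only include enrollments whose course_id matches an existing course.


INNER JOIN keeps only enrollments rows whose course_id matches an id in courses. Walk through each enrollment:
  - enrollment 1 (Rosa): course_id=NULL, no match -> dropped
  - enrollment 2 (Sam): course_id=3 -> matches Networks
  - enrollment 3 (Eli): course_id=1 -> matches Algorithms
  - enrollment 4 (Yara): course_id=1 -> matches Algorithms
  - enrollment 5 (Ivan): course_id=1 -> matches Algorithms
  - enrollment 6 (Nate): course_id=3 -> matches Networks
  - enrollment 7 (George): course_id=3 -> matches Networks
  - enrollment 8 (Olivia): course_id=3 -> matches Networks
So 1 of 8 rows is dropped.

SQL:
SELECT a.student, b.title AS course
FROM enrollments a
INNER JOIN courses b ON a.course_id = b.id

Result:
student | course    
--------+-----------
Sam     | Networks  
Eli     | Algorithms
Yara    | Algorithms
Ivan    | Algorithms
Nate    | Networks  
George  | Networks  
Olivia  | Networks  


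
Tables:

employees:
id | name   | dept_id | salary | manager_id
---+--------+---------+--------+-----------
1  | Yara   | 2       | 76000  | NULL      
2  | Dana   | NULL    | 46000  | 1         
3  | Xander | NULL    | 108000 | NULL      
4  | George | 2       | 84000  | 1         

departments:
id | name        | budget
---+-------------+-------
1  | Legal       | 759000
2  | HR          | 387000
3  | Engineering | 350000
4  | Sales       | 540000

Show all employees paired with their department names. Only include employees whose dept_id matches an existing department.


INNER JOIN keeps only employees rows whose dept_id matches an id in departments. Walk through each employee:
  - employee 1 (Yara): dept_id=2 -> matches HR
  - employee 2 (Dana): dept_id=NULL, no match -> dropped
  - employee 3 (Xander): dept_id=NULL, no match -> dropped
  - employee 4 (George): dept_id=2 -> matches HR
So 2 of 4 rows are dropped.

SQL:
SELECT a.name, b.name AS department
FROM employees a
INNER JOIN departments b ON a.dept_id = b.id

Result:
name   | department
-------+-----------
Yara   | HR        
George | HR        


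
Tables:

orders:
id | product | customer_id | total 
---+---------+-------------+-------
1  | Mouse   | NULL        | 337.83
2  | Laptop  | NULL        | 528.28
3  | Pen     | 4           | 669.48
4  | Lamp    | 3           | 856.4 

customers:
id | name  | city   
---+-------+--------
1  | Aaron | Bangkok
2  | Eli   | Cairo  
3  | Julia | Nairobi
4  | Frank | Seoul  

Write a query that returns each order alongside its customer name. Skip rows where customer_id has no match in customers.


INNER JOIN keeps only orders rows whose customer_id matches an id in customers. Walk through each order:
  - order 1 (Mouse): customer_id=NULL, no match -> dropped
  - order 2 (Laptop): customer_id=NULL, no match -> dropped
  - order 3 (Pen): customer_id=4 -> matches Frank
  - order 4 (Lamp): customer_id=3 -> matches Julia
So 2 of 4 rows are dropped.

SQL:
SELECT a.product, b.name AS customer
FROM orders a
INNER JOIN customers b ON a.customer_id = b.id

Result:
product | customer
--------+---------
Pen     | Frank   
Lamp    | Julia   


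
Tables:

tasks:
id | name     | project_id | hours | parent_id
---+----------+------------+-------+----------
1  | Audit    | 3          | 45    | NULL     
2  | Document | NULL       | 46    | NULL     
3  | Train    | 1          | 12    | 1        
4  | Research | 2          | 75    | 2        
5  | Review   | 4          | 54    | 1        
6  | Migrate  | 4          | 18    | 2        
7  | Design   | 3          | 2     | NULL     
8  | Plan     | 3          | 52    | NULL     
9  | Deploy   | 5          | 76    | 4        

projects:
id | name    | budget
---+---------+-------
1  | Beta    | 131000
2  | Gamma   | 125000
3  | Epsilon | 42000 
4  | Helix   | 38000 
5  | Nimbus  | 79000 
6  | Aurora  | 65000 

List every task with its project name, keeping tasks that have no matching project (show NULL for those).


LEFT JOIN keeps every row from tasks (the left table); where project_id has no match in projects, the project columns become NULL. Walk through each task:
  - task 1 (Audit): project_id=3 -> matches Epsilon
  - task 2 (Document): project_id=NULL, no match -> kept with NULL
  - task 3 (Train): project_id=1 -> matches Beta
  - task 4 (Research): project_id=2 -> matches Gamma
  - task 5 (Review): project_id=4 -> matches Helix
  - task 6 (Migrate): project_id=4 -> matches Helix
  - task 7 (Design): project_id=3 -> matches Epsilon
  - task 8 (Plan): project_id=3 -> matches Epsilon
  - task 9 (Deploy): project_id=5 -> matches Nimbus
All 9 rows appear; 1 has NULL project.

SQL:
SELECT a.name, b.name AS project
FROM tasks a
LEFT JOIN projects b ON a.project_id = b.id

Result:
name     | project
---------+--------
Audit    | Epsilon
Document | NULL   
Train    | Beta   
Research | Gamma  
Review   | Helix  
Migrate  | Helix  
Design   | Epsilon
Plan     | Epsilon
Deploy   | Nimbus 


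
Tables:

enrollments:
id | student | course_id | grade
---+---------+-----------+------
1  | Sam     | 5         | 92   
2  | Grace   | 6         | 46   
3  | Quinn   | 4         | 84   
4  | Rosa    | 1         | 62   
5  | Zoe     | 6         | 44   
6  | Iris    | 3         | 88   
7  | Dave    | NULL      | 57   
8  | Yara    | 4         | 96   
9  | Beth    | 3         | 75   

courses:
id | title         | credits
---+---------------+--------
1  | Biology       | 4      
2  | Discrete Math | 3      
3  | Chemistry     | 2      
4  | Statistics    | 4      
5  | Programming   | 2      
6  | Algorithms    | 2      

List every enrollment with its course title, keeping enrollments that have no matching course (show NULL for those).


LEFT JOIN keeps every row from enrollments (the left table); where course_id has no match in courses, the course columns become NULL. Walk through each enrollment:
  - enrollment 1 (Sam): course_id=5 -> matches Programming
  - enrollment 2 (Grace): course_id=6 -> matches Algorithms
  - enrollment 3 (Quinn): course_id=4 -> matches Statistics
  - enrollment 4 (Rosa): course_id=1 -> matches Biology
  - enrollment 5 (Zoe): course_id=6 -> matches Algorithms
  - enrollment 6 (Iris): course_id=3 -> matches Chemistry
  - enrollment 7 (Dave): course_id=NULL, no match -> kept with NULL
  - enrollment 8 (Yara): course_id=4 -> matches Statistics
  - enrollment 9 (Beth): course_id=3 -> matches Chemistry
All 9 rows appear; 1 has NULL course.

SQL:
SELECT a.student, b.title AS course
FROM enrollments a
LEFT JOIN courses b ON a.course_id = b.id

Result:
student | course     
--------+------------
Sam     | Programming
Grace   | Algorithms 
Quinn   | Statistics 
Rosa    | Biology    
Zoe     | Algorithms 
Iris    | Chemistry  
Dave    | NULL       
Yara    | Statistics 
Beth    | Chemistry  


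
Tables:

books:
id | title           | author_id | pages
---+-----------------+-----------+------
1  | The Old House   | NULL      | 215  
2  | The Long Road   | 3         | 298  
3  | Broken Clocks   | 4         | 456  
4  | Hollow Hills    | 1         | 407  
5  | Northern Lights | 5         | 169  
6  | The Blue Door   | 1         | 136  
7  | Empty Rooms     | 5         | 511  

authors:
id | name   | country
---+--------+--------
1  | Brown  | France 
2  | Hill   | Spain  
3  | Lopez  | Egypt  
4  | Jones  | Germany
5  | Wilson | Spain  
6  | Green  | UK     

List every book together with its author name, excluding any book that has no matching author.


INNER JOIN keeps only books rows whose author_id matches an id in authors. Walk through each book:
  - book 1 (The Old House): author_id=NULL, no match -> dropped
  - book 2 (The Long Road): author_id=3 -> matches Lopez
  - book 3 (Broken Clocks): author_id=4 -> matches Jones
  - book 4 (Hollow Hills): author_id=1 -> matches Brown
  - book 5 (Northern Lights): author_id=5 -> matches Wilson
  - book 6 (The Blue Door): author_id=1 -> matches Brown
  - book 7 (Empty Rooms): author_id=5 -> matches Wilson
So 1 of 7 rows is dropped.

SQL:
SELECT a.title, b.name AS author
FROM books a
INNER JOIN authors b ON a.author_id = b.id

Result:
title           | author
----------------+-------
The Long Road   | Lopez 
Broken Clocks   | Jones 
Hollow Hills    | Brown 
Northern Lights | Wilson
The Blue Door   | Brown 
Empty Rooms     | Wilson


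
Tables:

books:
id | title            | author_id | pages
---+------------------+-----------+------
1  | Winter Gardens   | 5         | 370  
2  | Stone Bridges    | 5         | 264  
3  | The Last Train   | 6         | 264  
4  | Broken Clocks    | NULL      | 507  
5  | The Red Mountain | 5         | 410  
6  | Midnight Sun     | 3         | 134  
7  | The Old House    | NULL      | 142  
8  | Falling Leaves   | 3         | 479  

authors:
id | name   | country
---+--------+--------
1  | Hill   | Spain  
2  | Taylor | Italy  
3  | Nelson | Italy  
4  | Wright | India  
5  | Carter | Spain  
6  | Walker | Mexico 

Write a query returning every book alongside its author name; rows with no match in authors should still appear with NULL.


LEFT JOIN keeps every row from books (the left table); where author_id has no match in authors, the author columns become NULL. Walk through each book:
  - book 1 (Winter Gardens): author_id=5 -> matches Carter
  - book 2 (Stone Bridges): author_id=5 -> matches Carter
  - book 3 (The Last Train): author_id=6 -> matches Walker
  - book 4 (Broken Clocks): author_id=NULL, no match -> kept with NULL
  - book 5 (The Red Mountain): author_id=5 -> matches Carter
  - book 6 (Midnight Sun): author_id=3 -> matches Nelson
  - book 7 (The Old House): author_id=NULL, no match -> kept with NULL
  - book 8 (Falling Leaves): author_id=3 -> matches Nelson
All 8 rows appear; 2 have NULL author.

SQL:
SELECT a.title, b.name AS author
FROM books a
LEFT JOIN authors b ON a.author_id = b.id

Result:
title            | author
-----------------+-------
Winter Gardens   | Carter
Stone Bridges    | Carter
The Last Train   | Walker
Broken Clocks    | NULL  
The Red Mountain | Carter
Midnight Sun     | Nelson
The Old House    | NULL  
Falling Leaves   | Nelson


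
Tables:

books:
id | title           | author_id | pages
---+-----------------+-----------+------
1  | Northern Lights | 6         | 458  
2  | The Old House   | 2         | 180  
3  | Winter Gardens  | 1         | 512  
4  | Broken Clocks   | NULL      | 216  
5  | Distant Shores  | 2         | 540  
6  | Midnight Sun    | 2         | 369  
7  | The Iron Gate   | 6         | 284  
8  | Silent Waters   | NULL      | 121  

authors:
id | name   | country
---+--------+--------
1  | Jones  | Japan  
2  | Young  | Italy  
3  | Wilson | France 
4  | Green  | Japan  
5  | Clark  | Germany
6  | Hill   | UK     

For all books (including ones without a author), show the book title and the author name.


LEFT JOIN keeps every row from books (the left table); where author_id has no match in authors, the author columns become NULL. Walk through each book:
  - book 1 (Northern Lights): author_id=6 -> matches Hill
  - book 2 (The Old House): author_id=2 -> matches Young
  - book 3 (Winter Gardens): author_id=1 -> matches Jones
  - book 4 (Broken Clocks): author_id=NULL, no match -> kept with NULL
  - book 5 (Distant Shores): author_id=2 -> matches Young
  - book 6 (Midnight Sun): author_id=2 -> matches Young
  - book 7 (The Iron Gate): author_id=6 -> matches Hill
  - book 8 (Silent Waters): author_id=NULL, no match -> kept with NULL
All 8 rows appear; 2 have NULL author.

SQL:
SELECT a.title, b.name AS author
FROM books a
LEFT JOIN authors b ON a.author_id = b.id

Result:
title           | author
----------------+-------
Northern Lights | Hill  
The Old House   | Young 
Winter Gardens  | Jones 
Broken Clocks   | NULL  
Distant Shores  | Young 
Midnight Sun    | Young 
The Iron Gate   | Hill  
Silent Waters   | NULL  


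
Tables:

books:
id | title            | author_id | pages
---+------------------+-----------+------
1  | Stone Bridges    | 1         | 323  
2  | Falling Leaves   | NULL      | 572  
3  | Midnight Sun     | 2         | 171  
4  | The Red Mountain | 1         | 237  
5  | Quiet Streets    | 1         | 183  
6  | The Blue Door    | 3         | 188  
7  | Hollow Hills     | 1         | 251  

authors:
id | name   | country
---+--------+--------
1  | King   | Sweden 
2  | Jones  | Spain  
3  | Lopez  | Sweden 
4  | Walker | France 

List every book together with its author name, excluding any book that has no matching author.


INNER JOIN keeps only books rows whose author_id matches an id in authors. Walk through each book:
  - book 1 (Stone Bridges): author_id=1 -> matches King
  - book 2 (Falling Leaves): author_id=NULL, no match -> dropped
  - book 3 (Midnight Sun): author_id=2 -> matches Jones
  - book 4 (The Red Mountain): author_id=1 -> matches King
  - book 5 (Quiet Streets): author_id=1 -> matches King
  - book 6 (The Blue Door): author_id=3 -> matches Lopez
  - book 7 (Hollow Hills): author_id=1 -> matches King
So 1 of 7 rows is dropped.

SQL:
SELECT a.title, b.name AS author
FROM books a
INNER JOIN authors b ON a.author_id = b.id

Result:
title            | author
-----------------+-------
Stone Bridges    | King  
Midnight Sun     | Jones 
The Red Mountain | King  
Quiet Streets    | King  
The Blue Door    | Lopez 
Hollow Hills     | King  


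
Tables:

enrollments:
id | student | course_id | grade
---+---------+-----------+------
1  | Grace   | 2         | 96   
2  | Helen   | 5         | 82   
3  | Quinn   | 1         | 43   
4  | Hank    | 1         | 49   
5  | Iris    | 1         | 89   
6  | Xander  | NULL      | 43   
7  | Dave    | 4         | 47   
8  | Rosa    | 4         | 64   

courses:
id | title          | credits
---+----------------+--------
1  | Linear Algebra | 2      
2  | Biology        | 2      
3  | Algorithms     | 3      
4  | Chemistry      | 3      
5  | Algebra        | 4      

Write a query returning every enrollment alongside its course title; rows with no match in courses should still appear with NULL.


LEFT JOIN keeps every row from enrollments (the left table); where course_id has no match in courses, the course columns become NULL. Walk through each enrollment:
  - enrollment 1 (Grace): course_id=2 -> matches Biology
  - enrollment 2 (Helen): course_id=5 -> matches Algebra
  - enrollment 3 (Quinn): course_id=1 -> matches Linear Algebra
  - enrollment 4 (Hank): course_id=1 -> matches Linear Algebra
  - enrollment 5 (Iris): course_id=1 -> matches Linear Algebra
  - enrollment 6 (Xander): course_id=NULL, no match -> kept with NULL
  - enrollment 7 (Dave): course_id=4 -> matches Chemistry
  - enrollment 8 (Rosa): course_id=4 -> matches Chemistry
All 8 rows appear; 1 has NULL course.

SQL:
SELECT a.student, b.title AS course
FROM enrollments a
LEFT JOIN courses b ON a.course_id = b.id

Result:
student | course        
--------+---------------
Grace   | Biology       
Helen   | Algebra       
Quinn   | Linear Algebra
Hank    | Linear Algebra
Iris    | Linear Algebra
Xander  | NULL          
Dave    | Chemistry     
Rosa    | Chemistry     


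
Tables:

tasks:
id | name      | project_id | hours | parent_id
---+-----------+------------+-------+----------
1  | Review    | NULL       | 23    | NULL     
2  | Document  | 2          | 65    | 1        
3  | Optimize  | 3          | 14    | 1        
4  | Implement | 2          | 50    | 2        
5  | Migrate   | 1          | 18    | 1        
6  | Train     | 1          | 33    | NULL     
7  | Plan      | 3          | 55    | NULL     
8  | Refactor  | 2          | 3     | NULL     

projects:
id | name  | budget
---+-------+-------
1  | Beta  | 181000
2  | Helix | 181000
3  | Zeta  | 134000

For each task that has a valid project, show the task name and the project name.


INNER JOIN keeps only tasks rows whose project_id matches an id in projects. Walk through each task:
  - task 1 (Review): project_id=NULL, no match -> dropped
  - task 2 (Document): project_id=2 -> matches Helix
  - task 3 (Optimize): project_id=3 -> matches Zeta
  - task 4 (Implement): project_id=2 -> matches Helix
  - task 5 (Migrate): project_id=1 -> matches Beta
  - task 6 (Train): project_id=1 -> matches Beta
  - task 7 (Plan): project_id=3 -> matches Zeta
  - task 8 (Refactor): project_id=2 -> matches Helix
So 1 of 8 rows is dropped.

SQL:
SELECT a.name, b.name AS project
FROM tasks a
INNER JOIN projects b ON a.project_id = b.id

Result:
name      | project
----------+--------
Document  | Helix  
Optimize  | Zeta   
Implement | Helix  
Migrate   | Beta   
Train     | Beta   
Plan      | Zeta   
Refactor  | Helix  


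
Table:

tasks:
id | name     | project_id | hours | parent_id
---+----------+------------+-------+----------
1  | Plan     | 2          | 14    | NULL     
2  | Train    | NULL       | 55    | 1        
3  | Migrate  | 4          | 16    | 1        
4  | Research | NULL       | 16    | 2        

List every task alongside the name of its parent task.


This is a self-join: tasks is joined to a second copy of itself, matching each row's parent_id to another row's id. Use LEFT JOIN so rows with parent_id=NULL are kept.
  - task 1 (Plan): parent_id=NULL -> NULL
  - task 2 (Train): parent_id=1 -> Plan
  - task 3 (Migrate): parent_id=1 -> Plan
  - task 4 (Research): parent_id=2 -> Train

SQL:
SELECT a.name AS item, b.name AS parent
FROM tasks a
LEFT JOIN tasks b ON a.parent_id = b.id

Result:
item     | parent
---------+-------
Plan     | NULL  
Train    | Plan  
Migrate  | Plan  
Research | Train 


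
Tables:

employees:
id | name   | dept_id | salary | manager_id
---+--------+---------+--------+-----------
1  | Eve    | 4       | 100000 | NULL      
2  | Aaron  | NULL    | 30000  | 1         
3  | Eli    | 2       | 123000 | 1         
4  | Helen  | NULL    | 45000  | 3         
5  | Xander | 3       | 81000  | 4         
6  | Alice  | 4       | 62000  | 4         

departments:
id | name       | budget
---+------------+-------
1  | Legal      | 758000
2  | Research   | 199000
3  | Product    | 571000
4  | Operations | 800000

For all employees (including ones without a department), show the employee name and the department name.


LEFT JOIN keeps every row from employees (the left table); where dept_id has no match in departments, the department columns become NULL. Walk through each employee:
  - employee 1 (Eve): dept_id=4 -> matches Operations
  - employee 2 (Aaron): dept_id=NULL, no match -> kept with NULL
  - employee 3 (Eli): dept_id=2 -> matches Research
  - employee 4 (Helen): dept_id=NULL, no match -> kept with NULL
  - employee 5 (Xander): dept_id=3 -> matches Product
  - employee 6 (Alice): dept_id=4 -> matches Operations
All 6 rows appear; 2 have NULL department.

SQL:
SELECT a.name, b.name AS department
FROM employees a
LEFT JOIN departments b ON a.dept_id = b.id

Result:
name   | department
-------+-----------
Eve    | Operations
Aaron  | NULL      
Eli    | Research  
Helen  | NULL      
Xander | Product   
Alice  | Operations


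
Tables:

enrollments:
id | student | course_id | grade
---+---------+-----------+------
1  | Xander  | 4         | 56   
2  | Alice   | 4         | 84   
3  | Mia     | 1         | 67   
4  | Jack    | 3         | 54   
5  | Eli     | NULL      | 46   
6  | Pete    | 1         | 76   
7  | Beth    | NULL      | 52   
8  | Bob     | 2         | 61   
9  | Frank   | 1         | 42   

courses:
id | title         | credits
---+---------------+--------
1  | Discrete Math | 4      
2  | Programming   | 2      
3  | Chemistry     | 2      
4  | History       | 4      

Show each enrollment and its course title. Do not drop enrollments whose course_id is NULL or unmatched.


LEFT JOIN keeps every row from enrollments (the left table); where course_id has no match in courses, the course columns become NULL. Walk through each enrollment:
  - enrollment 1 (Xander): course_id=4 -> matches History
  - enrollment 2 (Alice): course_id=4 -> matches History
  - enrollment 3 (Mia): course_id=1 -> matches Discrete Math
  - enrollment 4 (Jack): course_id=3 -> matches Chemistry
  - enrollment 5 (Eli): course_id=NULL, no match -> kept with NULL
  - enrollment 6 (Pete): course_id=1 -> matches Discrete Math
  - enrollment 7 (Beth): course_id=NULL, no match -> kept with NULL
  - enrollment 8 (Bob): course_id=2 -> matches Programming
  - enrollment 9 (Frank): course_id=1 -> matches Discrete Math
All 9 rows appear; 2 have NULL course.

SQL:
SELECT a.student, b.title AS course
FROM enrollments a
LEFT JOIN courses b ON a.course_id = b.id

Result:
student | course       
--------+--------------
Xander  | History      
Alice   | History      
Mia     | Discrete Math
Jack    | Chemistry    
Eli     | NULL         
Pete    | Discrete Math
Beth    | NULL         
Bob     | Programming  
Frank   | Discrete Math


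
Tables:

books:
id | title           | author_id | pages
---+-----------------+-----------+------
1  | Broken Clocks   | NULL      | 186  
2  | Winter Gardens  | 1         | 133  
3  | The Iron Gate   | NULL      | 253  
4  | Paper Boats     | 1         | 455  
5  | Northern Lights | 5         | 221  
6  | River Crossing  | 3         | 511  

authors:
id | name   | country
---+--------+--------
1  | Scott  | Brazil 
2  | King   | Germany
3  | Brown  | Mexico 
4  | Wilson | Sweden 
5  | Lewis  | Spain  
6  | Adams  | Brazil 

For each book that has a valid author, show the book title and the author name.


INNER JOIN keeps only books rows whose author_id matches an id in authors. Walk through each book:
  - book 1 (Broken Clocks): author_id=NULL, no match -> dropped
  - book 2 (Winter Gardens): author_id=1 -> matches Scott
  - book 3 (The Iron Gate): author_id=NULL, no match -> dropped
  - book 4 (Paper Boats): author_id=1 -> matches Scott
  - book 5 (Northern Lights): author_id=5 -> matches Lewis
  - book 6 (River Crossing): author_id=3 -> matches Brown
So 2 of 6 rows are dropped.

SQL:
SELECT a.title, b.name AS author
FROM books a
INNER JOIN authors b ON a.author_id = b.id

Result:
title           | author
----------------+-------
Winter Gardens  | Scott 
Paper Boats     | Scott 
Northern Lights | Lewis 
River Crossing  | Brown 
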